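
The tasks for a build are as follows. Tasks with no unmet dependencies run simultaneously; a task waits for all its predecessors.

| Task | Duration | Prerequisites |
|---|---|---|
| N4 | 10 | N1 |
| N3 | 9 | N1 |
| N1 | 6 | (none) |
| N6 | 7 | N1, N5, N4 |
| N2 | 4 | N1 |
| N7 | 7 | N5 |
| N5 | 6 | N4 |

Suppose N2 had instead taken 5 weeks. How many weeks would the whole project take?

Actual critical path: N1→N4→N5→N6 = 6+10+6+7 = 29 ⇒ 29 weeks.
The longest path through N2 is only 10 weeks, so N2 has float 19.
No other chain overtakes it, so the finish is 29 weeks.

29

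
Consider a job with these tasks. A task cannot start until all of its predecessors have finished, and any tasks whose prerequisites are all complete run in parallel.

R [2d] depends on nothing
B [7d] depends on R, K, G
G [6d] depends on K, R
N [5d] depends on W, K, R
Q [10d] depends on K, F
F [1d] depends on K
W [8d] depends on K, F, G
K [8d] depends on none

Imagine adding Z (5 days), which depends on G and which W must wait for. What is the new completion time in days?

Originally the plan takes 27 days.
With Z inserted, W now waits for max(K, F, G, Z).
New critical path: K→G→Z→W→N = 8+6+5+8+5 = 32 ⇒ 32 days.

32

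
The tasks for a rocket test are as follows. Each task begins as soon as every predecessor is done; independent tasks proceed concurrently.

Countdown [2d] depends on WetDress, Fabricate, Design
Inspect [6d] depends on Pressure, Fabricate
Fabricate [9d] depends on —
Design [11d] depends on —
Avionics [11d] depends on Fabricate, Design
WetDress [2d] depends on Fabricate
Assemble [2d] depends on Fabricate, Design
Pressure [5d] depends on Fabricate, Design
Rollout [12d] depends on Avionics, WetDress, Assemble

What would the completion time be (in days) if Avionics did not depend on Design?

With the dependency in place, Design→Avionics→Rollout = 11+11+12 = 34 sets the finish at 34 days.
Without Design→Avionics, Avionics's earliest start moves from 11 to 9.
New critical path: Fabricate→Avionics→Rollout = 9+11+12 = 32 ⇒ 32 days.

32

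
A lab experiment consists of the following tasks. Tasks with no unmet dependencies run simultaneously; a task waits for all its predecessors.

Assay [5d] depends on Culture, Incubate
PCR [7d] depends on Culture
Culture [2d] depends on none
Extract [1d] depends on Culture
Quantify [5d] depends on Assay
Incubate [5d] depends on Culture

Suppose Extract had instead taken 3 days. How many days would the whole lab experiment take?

As given, the longest chain is Culture→Incubate→Assay→Quantify = 2+5+5+5 = 17, so the finish is 17 days.
The longest path through Extract is only 3 days, so Extract has float 14.
No other chain overtakes it, so the finish is 17 days.

17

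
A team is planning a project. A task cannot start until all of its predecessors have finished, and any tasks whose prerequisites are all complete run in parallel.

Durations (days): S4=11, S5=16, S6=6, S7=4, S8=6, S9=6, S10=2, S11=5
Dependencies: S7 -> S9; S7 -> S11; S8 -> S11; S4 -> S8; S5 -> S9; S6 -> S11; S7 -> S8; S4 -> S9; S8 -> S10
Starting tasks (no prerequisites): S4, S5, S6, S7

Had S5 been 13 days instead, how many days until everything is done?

Critical path before the change: S5→S9 = 16+6 = 22 giving 22 days.
S5 lies on that path, so at 13 days the path becomes 19 days.
The binding chain switches to S4→S8→S11 = 11+6+5 = 22; finish 22 days.

22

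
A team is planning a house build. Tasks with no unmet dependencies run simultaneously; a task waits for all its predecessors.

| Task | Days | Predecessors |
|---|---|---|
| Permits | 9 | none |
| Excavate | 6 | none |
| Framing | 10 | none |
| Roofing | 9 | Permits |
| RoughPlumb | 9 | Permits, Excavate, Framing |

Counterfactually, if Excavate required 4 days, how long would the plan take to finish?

19

The binding path is Framing→RoughPlumb = 10+9 = 19; finish at 19 days.
Excavate has 4 days of float (longest path through it is 15).
No other chain overtakes it, so the finish is 19 days.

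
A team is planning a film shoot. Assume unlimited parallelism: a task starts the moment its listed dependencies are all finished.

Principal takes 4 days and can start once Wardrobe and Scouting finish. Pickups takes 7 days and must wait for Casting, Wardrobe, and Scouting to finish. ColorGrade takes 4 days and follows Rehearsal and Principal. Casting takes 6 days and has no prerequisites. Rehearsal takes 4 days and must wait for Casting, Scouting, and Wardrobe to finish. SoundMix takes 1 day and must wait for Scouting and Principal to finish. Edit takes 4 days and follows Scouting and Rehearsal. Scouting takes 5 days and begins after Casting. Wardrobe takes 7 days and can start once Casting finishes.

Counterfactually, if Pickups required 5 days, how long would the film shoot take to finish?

21

Actual critical path: Casting→Wardrobe→Rehearsal→Edit = 6+7+4+4 = 21 ⇒ 21 days.
Pickups is off the critical path — its longest chain is 20 days, giving 1 of slack.
That remains the longest chain; total 21 days.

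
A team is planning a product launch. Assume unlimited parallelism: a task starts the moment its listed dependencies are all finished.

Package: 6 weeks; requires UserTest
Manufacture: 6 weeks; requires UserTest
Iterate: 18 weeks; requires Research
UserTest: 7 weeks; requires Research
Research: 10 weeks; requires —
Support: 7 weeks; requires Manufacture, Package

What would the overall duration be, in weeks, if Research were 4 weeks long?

24

As given, the longest chain is Research→UserTest→Manufacture→Support = 10+7+6+7 = 30, so the finish is 30 weeks.
Research lies on that path, so at 4 weeks the path becomes 24 weeks.
That remains the longest chain; total 24 weeks.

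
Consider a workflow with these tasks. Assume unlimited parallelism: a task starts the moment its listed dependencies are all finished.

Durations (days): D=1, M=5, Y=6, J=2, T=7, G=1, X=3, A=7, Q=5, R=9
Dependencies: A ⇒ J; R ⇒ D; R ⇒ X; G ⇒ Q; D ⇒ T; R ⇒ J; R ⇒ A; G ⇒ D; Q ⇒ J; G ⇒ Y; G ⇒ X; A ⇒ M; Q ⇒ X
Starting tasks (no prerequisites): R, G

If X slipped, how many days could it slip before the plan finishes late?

9

R→A→M = 9+7+5 = 21 sets the makespan at 21 days.
The longest chain containing X totals 12 days.
Slack of X = 18 − 9 = 9 days.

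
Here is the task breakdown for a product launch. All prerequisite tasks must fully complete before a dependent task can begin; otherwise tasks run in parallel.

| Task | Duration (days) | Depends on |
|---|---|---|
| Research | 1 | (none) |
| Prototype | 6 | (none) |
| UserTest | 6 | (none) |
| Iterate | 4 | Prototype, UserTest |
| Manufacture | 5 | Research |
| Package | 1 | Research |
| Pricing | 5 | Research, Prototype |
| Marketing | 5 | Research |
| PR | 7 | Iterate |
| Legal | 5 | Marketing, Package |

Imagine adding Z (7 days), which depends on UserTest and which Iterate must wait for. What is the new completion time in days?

24

Originally the product launch takes 17 days.
With Z inserted, Iterate now waits for max(Prototype, UserTest, Z).
New critical path: UserTest→Z→Iterate→PR = 6+7+4+7 = 24 ⇒ 24 days.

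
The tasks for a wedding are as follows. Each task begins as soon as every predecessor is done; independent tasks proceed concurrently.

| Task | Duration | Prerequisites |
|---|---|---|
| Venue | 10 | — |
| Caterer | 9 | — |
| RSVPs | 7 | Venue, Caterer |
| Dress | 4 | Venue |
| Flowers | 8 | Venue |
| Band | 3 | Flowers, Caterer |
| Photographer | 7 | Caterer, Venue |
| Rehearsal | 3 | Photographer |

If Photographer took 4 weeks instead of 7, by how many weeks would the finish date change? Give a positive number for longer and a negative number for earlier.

0

Baseline: Venue→Flowers→Band = 10+8+3 = 21 → 21 weeks.
Photographer is off the critical path — its longest chain is 20 weeks, giving 1 of slack.
The critical path is still Venue→Flowers→Band; finish is now 21 weeks.
Change in finish: 21 − 21 = +0 weeks.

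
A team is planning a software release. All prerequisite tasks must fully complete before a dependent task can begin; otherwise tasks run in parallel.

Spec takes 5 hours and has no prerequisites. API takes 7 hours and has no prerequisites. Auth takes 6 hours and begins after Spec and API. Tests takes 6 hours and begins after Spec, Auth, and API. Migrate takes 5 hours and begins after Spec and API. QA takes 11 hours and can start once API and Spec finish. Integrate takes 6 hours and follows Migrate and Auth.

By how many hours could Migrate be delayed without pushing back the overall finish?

1

The longest chain is API→Auth→Tests = 7+6+6 = 19; overall finish 19 hours.
Longest path through Migrate: 18 hours (earliest finish 12, latest finish 13).
Float = 19 − 18 = 1.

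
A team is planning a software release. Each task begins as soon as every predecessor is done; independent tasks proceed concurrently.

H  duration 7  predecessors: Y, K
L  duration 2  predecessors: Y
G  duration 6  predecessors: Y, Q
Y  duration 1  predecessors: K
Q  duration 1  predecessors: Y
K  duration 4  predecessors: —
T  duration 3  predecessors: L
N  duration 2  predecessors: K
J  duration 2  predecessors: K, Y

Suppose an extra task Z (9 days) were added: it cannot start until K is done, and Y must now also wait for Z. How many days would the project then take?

21

Originally the project takes 12 days.
With Z inserted, Y now waits for max(K, Z).
New critical path: K→Z→Y→Q→G = 4+9+1+1+6 = 21 ⇒ 21 days.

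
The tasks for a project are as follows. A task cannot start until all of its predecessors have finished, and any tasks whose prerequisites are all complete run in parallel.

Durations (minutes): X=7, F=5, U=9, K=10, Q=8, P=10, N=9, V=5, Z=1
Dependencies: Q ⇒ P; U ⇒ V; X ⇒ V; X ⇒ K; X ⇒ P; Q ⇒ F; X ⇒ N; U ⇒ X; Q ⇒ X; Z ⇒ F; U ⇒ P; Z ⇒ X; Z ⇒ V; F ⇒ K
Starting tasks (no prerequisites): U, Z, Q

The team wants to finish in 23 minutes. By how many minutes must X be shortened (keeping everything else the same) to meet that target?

3

Current finish: 26 minutes; target: 23.
X is on every critical path, so each minute cut from X cuts the finish by one (this holds down to a finish of 23).
Need 26 − 23 = 3 minutes off X → X becomes 4 minutes, finish becomes 23.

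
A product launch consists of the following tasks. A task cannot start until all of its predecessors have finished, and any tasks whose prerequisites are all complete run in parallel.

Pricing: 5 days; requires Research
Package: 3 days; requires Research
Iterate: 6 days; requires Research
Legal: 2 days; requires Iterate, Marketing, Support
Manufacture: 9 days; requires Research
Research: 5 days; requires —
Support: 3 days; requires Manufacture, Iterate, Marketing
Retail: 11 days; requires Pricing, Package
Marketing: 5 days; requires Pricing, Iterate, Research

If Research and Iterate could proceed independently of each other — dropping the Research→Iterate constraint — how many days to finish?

21

With the dependency in place, Research→Iterate→Marketing→Support→Legal = 5+6+5+3+2 = 21 sets the finish at 21 days.
Without Research→Iterate, Iterate's earliest start moves from 5 to 0.
After: Research→Pricing→Retail = 5+5+11 = 21 → 21 days.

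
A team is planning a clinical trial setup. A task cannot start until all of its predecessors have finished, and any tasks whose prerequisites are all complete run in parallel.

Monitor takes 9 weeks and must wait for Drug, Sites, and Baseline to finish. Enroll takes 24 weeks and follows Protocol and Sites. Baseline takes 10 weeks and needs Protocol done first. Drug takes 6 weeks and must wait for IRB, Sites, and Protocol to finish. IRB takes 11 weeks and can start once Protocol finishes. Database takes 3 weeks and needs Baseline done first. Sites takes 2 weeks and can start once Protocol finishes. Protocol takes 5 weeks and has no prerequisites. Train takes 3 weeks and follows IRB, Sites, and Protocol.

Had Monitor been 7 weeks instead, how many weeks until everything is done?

31

As given, the longest chain is Protocol→IRB→Drug→Monitor = 5+11+6+9 = 31, so the finish is 31 weeks.
Monitor lies on that path, so at 7 weeks the path becomes 29 weeks.
New critical path: Protocol→Sites→Enroll = 5+2+24 = 31 ⇒ 31 weeks.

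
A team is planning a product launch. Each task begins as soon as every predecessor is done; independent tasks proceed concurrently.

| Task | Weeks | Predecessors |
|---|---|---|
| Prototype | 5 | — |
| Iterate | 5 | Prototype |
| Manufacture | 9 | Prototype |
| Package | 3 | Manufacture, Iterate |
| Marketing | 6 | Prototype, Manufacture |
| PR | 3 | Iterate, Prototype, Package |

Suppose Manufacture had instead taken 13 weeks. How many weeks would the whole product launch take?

24

The binding path is Prototype→Manufacture→Package→PR = 5+9+3+3 = 20; finish at 20 weeks.
Manufacture is on the critical path; changing it to 13 makes that path 24 weeks.
The critical path is still Prototype→Manufacture→Package→PR; finish is now 24 weeks.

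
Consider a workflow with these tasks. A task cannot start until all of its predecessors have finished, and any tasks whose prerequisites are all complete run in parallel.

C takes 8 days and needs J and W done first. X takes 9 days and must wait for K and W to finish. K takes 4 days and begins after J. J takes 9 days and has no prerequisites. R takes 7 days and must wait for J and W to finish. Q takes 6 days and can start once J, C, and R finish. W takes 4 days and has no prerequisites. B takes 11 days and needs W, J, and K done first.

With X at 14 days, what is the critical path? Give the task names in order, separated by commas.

Baseline: J→K→B = 9+4+11 = 24 → 24 days.
The longest path through X is only 22 days, so X has float 2.
Now J→K→X = 9+4+14 = 27 is longest, so the finish becomes 27 days.

J, K, X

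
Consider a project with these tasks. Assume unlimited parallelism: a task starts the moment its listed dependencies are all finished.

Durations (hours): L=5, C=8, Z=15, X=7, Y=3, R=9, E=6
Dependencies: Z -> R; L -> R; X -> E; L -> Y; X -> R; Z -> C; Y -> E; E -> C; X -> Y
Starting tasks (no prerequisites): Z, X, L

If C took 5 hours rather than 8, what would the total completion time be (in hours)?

Critical path before the change: X→Y→E→C = 7+3+6+8 = 24 giving 24 hours.
C is on the critical path; changing it to 5 makes that path 21 hours.
The binding chain switches to Z→R = 15+9 = 24; finish 24 hours.

24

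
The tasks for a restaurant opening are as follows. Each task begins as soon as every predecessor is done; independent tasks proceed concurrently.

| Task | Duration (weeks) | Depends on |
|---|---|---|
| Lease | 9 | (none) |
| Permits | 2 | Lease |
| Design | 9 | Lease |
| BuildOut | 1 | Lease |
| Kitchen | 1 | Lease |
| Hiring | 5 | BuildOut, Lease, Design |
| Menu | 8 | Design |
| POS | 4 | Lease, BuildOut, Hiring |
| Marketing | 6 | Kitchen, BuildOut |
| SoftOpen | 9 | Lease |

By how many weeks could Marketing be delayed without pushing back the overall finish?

11

Lease→Design→Hiring→POS = 9+9+5+4 = 27 sets the makespan at 27 weeks.
The longest chain containing Marketing totals 16 weeks.
Float = 27 − 16 = 11.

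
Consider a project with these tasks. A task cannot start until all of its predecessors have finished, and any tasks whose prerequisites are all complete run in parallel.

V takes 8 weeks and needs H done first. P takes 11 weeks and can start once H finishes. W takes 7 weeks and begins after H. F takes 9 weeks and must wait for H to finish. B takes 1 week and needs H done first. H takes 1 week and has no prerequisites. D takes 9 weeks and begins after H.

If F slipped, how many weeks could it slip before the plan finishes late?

2

Critical path: H→P = 1+11 = 12, so the finish is 12 weeks.
Longest path through F: 10 weeks (earliest finish 10, latest finish 12).
So F can slip 12 − 10 = 2 weeks.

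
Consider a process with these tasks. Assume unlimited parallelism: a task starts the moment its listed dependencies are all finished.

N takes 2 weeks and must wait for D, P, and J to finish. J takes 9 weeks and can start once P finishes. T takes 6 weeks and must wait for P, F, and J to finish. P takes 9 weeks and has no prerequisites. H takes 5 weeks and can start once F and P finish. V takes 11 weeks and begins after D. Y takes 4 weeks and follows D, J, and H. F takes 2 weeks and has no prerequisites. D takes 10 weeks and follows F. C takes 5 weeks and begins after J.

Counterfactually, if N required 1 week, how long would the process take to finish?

24

Critical path before the change: P→J→T = 9+9+6 = 24 giving 24 weeks.
N has 4 weeks of float (longest path through it is 20).
The critical path is still P→J→T; finish is now 24 weeks.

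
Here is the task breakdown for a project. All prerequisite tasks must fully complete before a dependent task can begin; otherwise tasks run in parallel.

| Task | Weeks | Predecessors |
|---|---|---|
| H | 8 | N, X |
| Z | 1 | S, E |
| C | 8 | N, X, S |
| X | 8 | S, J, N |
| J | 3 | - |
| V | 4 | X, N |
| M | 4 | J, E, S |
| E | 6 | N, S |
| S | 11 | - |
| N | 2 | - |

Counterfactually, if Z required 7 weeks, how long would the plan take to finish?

27

Actual critical path: S→X→C = 11+8+8 = 27 ⇒ 27 weeks.
Z is off the critical path — its longest chain is 18 weeks, giving 9 of slack.
No other chain overtakes it, so the finish is 27 weeks.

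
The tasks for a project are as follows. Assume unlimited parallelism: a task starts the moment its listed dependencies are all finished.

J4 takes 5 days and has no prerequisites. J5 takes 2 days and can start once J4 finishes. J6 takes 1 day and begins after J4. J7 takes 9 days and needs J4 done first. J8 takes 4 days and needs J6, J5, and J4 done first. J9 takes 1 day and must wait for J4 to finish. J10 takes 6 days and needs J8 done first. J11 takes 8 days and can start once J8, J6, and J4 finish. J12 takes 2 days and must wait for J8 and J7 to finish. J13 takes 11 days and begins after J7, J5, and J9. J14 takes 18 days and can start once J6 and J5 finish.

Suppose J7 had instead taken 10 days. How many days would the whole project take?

Baseline: J4→J7→J13 = 5+9+11 = 25 → 25 days.
J7 lies on that path, so at 10 days the path becomes 26 days.
The critical path is still J4→J7→J13; finish is now 26 days.

26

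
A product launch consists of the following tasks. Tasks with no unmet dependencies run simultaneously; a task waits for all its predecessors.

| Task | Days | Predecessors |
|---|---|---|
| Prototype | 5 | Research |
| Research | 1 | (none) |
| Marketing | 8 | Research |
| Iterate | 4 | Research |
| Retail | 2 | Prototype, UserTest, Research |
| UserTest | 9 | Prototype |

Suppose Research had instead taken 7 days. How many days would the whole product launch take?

As given, the longest chain is Research→Prototype→UserTest→Retail = 1+5+9+2 = 17, so the finish is 17 days.
Research lies on that path, so at 7 days the path becomes 23 days.
The critical path is still Research→Prototype→UserTest→Retail; finish is now 23 days.

23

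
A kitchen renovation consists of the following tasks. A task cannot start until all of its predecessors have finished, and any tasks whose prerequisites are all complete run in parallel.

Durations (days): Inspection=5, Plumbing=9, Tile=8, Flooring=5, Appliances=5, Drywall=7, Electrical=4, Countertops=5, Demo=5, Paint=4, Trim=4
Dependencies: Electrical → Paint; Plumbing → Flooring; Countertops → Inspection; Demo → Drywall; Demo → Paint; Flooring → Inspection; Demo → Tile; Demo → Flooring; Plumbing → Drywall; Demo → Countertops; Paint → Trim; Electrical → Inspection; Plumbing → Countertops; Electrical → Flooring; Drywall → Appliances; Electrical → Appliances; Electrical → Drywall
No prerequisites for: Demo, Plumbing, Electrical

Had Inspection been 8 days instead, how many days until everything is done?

Critical path before the change: Plumbing→Drywall→Appliances = 9+7+5 = 21 giving 21 days.
Inspection has 2 days of float (longest path through it is 19).
The binding chain switches to Plumbing→Flooring→Inspection = 9+5+8 = 22; finish 22 days.

22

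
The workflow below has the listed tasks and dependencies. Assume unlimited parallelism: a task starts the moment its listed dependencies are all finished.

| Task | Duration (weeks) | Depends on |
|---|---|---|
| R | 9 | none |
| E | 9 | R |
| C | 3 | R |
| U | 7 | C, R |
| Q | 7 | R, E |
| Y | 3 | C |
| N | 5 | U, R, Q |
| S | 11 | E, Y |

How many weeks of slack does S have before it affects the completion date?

The longest chain is R→E→Q→N = 9+9+7+5 = 30; overall finish 30 weeks.
S finishes as early as 29 and must finish by 30.
Float = 30 − 29 = 1.

1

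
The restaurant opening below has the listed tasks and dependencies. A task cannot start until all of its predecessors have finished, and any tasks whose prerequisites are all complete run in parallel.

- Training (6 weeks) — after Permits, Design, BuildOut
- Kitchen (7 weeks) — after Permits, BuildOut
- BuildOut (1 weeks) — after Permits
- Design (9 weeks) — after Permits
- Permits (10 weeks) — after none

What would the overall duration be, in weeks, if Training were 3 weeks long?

22

The binding path is Permits→Design→Training = 10+9+6 = 25; finish at 25 weeks.
Training is on the critical path; changing it to 3 makes that path 22 weeks.
The critical path is still Permits→Design→Training; finish is now 22 weeks.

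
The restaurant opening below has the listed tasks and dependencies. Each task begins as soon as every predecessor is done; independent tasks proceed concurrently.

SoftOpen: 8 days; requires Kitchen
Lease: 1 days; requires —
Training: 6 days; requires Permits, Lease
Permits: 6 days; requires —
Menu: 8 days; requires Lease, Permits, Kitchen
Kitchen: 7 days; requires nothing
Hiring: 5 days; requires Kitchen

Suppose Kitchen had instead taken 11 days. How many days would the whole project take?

As given, the longest chain is Kitchen→Menu = 7+8 = 15, so the finish is 15 days.
Since Kitchen is critical, the +4 change carries straight to that chain (now 19 days).
That remains the longest chain; total 19 days.

19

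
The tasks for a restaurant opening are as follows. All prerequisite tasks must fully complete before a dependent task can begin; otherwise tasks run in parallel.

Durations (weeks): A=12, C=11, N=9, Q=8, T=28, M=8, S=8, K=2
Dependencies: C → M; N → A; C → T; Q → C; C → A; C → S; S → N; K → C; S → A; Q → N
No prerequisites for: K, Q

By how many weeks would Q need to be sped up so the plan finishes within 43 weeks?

Current finish: 48 weeks; target: 43.
Q is on every critical path, so each week cut from Q cuts the finish by one (this holds down to a finish of 42).
Need 48 − 43 = 5 weeks off Q → Q becomes 3 weeks, finish becomes 43.

5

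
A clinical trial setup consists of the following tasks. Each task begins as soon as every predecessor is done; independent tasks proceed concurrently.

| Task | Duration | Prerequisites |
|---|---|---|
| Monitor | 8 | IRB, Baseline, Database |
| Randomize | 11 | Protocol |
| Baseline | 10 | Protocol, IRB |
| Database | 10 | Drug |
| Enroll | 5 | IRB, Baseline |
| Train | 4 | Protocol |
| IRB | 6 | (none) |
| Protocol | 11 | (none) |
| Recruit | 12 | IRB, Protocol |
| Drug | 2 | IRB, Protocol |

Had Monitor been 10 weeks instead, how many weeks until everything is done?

33

As given, the longest chain is Protocol→Drug→Database→Monitor = 11+2+10+8 = 31, so the finish is 31 weeks.
Monitor is on the critical path; changing it to 10 makes that path 33 weeks.
The critical path is still Protocol→Drug→Database→Monitor; finish is now 33 weeks.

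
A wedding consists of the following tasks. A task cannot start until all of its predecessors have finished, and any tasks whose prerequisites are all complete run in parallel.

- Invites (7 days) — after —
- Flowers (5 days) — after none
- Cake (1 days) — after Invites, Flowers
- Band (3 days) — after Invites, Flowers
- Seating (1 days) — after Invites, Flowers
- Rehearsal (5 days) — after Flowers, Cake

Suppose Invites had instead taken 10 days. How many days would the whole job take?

As given, the longest chain is Invites→Cake→Rehearsal = 7+1+5 = 13, so the finish is 13 days.
Invites is on the critical path; changing it to 10 makes that path 16 days.
The critical path is still Invites→Cake→Rehearsal; finish is now 16 days.

16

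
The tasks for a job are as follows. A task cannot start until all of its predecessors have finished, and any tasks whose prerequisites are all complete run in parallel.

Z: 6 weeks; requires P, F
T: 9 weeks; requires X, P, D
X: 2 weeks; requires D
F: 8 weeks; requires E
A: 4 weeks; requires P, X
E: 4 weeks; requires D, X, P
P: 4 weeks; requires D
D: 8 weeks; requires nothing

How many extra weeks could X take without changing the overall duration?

D→P→E→F→Z = 8+4+4+8+6 = 30 sets the makespan at 30 weeks.
X finishes as early as 10 and must finish by 12.
Float = 30 − 28 = 2.

2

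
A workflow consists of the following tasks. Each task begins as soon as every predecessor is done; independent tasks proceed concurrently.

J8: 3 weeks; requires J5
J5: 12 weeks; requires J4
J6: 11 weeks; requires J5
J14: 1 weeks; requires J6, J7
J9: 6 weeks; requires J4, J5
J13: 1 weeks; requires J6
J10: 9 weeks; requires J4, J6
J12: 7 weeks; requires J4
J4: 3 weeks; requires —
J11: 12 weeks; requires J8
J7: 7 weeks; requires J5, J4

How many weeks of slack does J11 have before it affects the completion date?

5

J4→J5→J6→J10 = 3+12+11+9 = 35 sets the makespan at 35 weeks.
J11 finishes as early as 30 and must finish by 35.
So J11 can slip 35 − 30 = 5 weeks.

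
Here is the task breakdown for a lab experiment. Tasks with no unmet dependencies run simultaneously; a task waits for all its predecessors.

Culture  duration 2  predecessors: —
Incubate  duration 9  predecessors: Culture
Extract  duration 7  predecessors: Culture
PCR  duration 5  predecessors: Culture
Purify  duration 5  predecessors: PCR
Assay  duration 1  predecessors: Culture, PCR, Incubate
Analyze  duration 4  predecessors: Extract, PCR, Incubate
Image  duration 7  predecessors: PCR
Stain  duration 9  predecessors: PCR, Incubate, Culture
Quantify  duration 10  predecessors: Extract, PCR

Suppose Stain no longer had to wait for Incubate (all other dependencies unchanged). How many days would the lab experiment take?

Original critical path: Culture→Incubate→Stain = 2+9+9 = 20 ⇒ 20 days.
Without Incubate→Stain, Stain's earliest start moves from 11 to 7.
The longest chain is now Culture→Extract→Quantify = 2+7+10 = 19, so the lab experiment takes 19 days.

19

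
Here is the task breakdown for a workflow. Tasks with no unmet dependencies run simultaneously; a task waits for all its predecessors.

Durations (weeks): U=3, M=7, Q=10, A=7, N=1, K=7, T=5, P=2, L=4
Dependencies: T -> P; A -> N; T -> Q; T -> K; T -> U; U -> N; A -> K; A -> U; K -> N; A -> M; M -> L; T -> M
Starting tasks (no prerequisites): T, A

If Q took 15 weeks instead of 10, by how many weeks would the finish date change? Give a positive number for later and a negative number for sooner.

2

Actual critical path: A→M→L = 7+7+4 = 18 ⇒ 18 weeks.
The longest path through Q is only 15 weeks, so Q has float 3.
The binding chain switches to T→Q = 5+15 = 20; finish 20 weeks.
Change in finish: 20 − 18 = +2 weeks.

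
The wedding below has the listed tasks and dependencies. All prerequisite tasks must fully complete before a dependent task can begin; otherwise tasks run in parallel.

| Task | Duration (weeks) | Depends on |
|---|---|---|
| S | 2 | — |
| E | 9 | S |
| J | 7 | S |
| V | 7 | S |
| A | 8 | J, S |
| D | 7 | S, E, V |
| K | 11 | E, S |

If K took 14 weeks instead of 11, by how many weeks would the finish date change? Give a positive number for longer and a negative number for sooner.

3

The binding path is S→E→K = 2+9+11 = 22; finish at 22 weeks.
K is on the critical path; changing it to 14 makes that path 25 weeks.
No other chain overtakes it, so the finish is 25 weeks.
Change in finish: 25 − 22 = +3 weeks.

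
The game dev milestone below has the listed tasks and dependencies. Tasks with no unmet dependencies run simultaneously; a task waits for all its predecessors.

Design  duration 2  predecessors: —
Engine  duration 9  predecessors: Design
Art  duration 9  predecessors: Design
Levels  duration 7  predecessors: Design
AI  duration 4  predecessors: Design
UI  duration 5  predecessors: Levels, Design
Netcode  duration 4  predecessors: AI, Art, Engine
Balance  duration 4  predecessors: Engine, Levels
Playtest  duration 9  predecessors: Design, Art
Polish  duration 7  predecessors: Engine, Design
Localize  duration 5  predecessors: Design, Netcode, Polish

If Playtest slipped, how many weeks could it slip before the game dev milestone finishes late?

3

Design→Engine→Polish→Localize = 2+9+7+5 = 23 sets the makespan at 23 weeks.
The longest chain containing Playtest totals 20 weeks.
Slack of Playtest = 14 − 11 = 3 weeks.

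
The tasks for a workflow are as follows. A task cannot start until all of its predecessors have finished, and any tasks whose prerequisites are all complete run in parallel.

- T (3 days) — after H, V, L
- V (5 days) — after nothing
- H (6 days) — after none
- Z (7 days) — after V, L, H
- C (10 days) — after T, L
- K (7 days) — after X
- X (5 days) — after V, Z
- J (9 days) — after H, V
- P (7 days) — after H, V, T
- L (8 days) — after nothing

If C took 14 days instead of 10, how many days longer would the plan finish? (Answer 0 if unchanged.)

0

Baseline: L→Z→X→K = 8+7+5+7 = 27 → 27 days.
C is off the critical path — its longest chain is 21 days, giving 6 of slack.
That remains the longest chain; total 27 days.
Change in finish: 27 − 27 = +0 days.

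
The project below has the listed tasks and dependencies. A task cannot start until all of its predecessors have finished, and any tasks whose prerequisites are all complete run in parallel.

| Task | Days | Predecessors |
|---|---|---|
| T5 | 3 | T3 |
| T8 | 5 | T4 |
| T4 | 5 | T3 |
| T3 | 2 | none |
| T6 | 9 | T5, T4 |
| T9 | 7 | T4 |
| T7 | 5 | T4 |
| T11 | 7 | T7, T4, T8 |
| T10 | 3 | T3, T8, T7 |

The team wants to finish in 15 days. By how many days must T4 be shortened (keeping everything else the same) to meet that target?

Current finish: 19 days; target: 15.
T4 is on every critical path, so each day cut from T4 cuts the finish by one (this holds down to a finish of 15).
Need 19 − 15 = 4 days off T4 → T4 becomes 1 day, finish becomes 15.

4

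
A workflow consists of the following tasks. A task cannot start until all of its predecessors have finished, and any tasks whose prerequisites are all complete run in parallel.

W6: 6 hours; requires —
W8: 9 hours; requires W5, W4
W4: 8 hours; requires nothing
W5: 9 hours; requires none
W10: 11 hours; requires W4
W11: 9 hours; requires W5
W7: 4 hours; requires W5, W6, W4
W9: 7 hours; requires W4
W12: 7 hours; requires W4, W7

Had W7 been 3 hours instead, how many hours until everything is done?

Critical path before the change: W5→W7→W12 = 9+4+7 = 20 giving 20 hours.
W7 is on the critical path; changing it to 3 makes that path 19 hours.
Now W4→W10 = 8+11 = 19 is longest, so the finish becomes 19 hours.

19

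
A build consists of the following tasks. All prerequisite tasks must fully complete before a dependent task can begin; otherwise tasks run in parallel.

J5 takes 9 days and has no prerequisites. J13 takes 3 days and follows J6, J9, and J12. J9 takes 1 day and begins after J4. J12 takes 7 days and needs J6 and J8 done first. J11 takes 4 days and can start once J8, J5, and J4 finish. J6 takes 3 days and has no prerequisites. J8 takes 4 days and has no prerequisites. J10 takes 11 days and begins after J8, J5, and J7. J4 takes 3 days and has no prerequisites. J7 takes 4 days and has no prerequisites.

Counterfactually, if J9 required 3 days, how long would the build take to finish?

20

As given, the longest chain is J5→J10 = 9+11 = 20, so the finish is 20 days.
The longest path through J9 is only 7 days, so J9 has float 13.
That remains the longest chain; total 20 days.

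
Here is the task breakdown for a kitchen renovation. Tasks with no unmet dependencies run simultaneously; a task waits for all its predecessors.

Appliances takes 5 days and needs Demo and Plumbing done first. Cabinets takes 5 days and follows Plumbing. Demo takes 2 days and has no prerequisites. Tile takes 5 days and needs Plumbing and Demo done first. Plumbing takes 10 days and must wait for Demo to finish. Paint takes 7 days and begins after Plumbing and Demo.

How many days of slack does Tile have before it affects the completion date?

The longest chain is Demo→Plumbing→Paint = 2+10+7 = 19; overall finish 19 days.
Longest path through Tile: 17 days (earliest finish 17, latest finish 19).
Float = 19 − 17 = 2.

2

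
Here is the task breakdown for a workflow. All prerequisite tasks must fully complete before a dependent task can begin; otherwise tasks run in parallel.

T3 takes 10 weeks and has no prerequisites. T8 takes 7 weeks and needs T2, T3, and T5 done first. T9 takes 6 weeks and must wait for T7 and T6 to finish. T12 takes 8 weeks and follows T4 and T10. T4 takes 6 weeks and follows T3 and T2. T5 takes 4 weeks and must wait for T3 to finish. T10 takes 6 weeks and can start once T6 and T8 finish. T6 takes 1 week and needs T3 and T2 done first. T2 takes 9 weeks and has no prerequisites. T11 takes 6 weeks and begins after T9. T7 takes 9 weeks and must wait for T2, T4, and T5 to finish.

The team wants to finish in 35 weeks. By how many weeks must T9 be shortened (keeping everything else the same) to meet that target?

Current finish: 37 weeks; target: 35.
T9 is on every critical path, so each week cut from T9 cuts the finish by one (this holds down to a finish of 35).
Need 37 − 35 = 2 weeks off T9 → T9 becomes 4 weeks, finish becomes 35.

2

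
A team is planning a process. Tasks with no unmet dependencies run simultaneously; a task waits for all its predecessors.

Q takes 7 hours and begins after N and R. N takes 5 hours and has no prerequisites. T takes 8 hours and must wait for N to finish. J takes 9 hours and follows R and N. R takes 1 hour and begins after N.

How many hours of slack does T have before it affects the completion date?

The longest chain is N→R→J = 5+1+9 = 15; overall finish 15 hours.
The longest chain containing T totals 13 hours.
Float = 15 − 13 = 2.

2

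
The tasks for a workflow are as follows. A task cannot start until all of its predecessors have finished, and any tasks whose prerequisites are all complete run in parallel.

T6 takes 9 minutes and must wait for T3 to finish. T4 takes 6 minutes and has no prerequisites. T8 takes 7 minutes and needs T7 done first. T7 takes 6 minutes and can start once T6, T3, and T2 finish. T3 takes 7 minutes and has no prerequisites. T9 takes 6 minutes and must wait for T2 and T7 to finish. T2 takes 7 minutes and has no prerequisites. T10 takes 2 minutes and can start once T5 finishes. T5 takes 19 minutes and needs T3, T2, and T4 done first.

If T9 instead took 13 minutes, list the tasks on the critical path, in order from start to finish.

T3, T6, T7, T9

Critical path before the change: T3→T6→T7→T8 = 7+9+6+7 = 29 giving 29 minutes.
The longest path through T9 is only 28 minutes, so T9 has float 1.
The binding chain switches to T3→T6→T7→T9 = 7+9+6+13 = 35; finish 35 minutes.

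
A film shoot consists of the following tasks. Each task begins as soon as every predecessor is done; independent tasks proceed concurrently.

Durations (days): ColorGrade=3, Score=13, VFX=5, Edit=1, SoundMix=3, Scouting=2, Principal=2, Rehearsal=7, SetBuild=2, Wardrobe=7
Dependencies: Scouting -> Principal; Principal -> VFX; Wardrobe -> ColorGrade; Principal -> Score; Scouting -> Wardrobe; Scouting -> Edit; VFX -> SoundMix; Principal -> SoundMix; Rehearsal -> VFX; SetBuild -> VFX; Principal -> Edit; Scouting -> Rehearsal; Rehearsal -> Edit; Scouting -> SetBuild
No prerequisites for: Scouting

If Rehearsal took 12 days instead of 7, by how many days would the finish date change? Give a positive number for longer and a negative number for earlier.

Baseline: Scouting→Rehearsal→VFX→SoundMix = 2+7+5+3 = 17 → 17 days.
Rehearsal is on the critical path; changing it to 12 makes that path 22 days.
No other chain overtakes it, so the finish is 22 days.
Change in finish: 22 − 17 = +5 days.

5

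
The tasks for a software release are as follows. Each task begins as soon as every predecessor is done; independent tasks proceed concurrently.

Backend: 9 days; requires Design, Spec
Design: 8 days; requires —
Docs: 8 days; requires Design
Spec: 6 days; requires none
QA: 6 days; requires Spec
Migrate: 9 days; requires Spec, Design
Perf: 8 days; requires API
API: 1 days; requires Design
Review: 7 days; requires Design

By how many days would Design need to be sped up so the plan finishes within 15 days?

Current finish: 17 days; target: 15.
Design is on every critical path, so each day cut from Design cuts the finish by one (this holds down to a finish of 15).
Need 17 − 15 = 2 days off Design → Design becomes 6 days, finish becomes 15.

2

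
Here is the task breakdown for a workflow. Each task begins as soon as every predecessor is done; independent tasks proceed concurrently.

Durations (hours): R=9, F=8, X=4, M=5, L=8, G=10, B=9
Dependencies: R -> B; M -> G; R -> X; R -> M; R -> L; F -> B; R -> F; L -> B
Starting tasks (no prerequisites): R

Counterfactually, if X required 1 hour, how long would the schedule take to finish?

Critical path before the change: R→F→B = 9+8+9 = 26 giving 26 hours.
The longest path through X is only 13 hours, so X has float 13.
That remains the longest chain; total 26 hours.

26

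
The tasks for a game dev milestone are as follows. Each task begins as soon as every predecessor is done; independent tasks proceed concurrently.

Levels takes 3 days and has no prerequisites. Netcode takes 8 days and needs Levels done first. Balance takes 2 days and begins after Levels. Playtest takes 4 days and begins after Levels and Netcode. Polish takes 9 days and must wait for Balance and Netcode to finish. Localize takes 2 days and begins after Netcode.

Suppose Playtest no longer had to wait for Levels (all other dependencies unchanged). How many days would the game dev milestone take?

20

Original critical path: Levels→Netcode→Polish = 3+8+9 = 20 ⇒ 20 days.
Dropping Levels→Playtest doesn't change Playtest's earliest start (11); another predecessor still binds.
The longest chain is now Levels→Netcode→Polish = 3+8+9 = 20, so the game dev milestone takes 20 days.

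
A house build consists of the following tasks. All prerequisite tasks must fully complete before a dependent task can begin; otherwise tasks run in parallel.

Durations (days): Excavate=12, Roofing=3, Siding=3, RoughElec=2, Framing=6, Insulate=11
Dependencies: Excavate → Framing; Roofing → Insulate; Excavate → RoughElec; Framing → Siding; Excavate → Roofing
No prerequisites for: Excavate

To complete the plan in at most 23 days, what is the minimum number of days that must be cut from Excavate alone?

Current finish: 26 days; target: 23.
Excavate is on every critical path, so each day cut from Excavate cuts the finish by one (this holds down to a finish of 15).
Need 26 − 23 = 3 days off Excavate → Excavate becomes 9 days, finish becomes 23.

3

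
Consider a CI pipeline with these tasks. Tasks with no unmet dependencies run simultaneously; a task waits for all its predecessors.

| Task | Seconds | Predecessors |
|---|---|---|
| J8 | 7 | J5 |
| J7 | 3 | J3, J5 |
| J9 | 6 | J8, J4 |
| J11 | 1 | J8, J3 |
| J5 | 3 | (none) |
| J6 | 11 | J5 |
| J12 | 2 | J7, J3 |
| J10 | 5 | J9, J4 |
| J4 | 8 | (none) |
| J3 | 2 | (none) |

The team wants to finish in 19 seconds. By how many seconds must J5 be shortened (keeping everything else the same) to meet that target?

2

Current finish: 21 seconds; target: 19.
J5 is on every critical path, so each second cut from J5 cuts the finish by one (this holds down to a finish of 19).
Need 21 − 19 = 2 seconds off J5 → J5 becomes 1 second, finish becomes 19.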